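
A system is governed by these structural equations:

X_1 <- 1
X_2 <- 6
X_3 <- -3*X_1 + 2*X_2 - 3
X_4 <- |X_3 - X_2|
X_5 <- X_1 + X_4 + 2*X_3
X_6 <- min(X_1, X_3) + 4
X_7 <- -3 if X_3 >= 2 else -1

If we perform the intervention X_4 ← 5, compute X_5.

18

Intervening sets X_4 = 5 and removes its equation (X_4 <- |X_3 - X_2|).
X_3 = -3*X_1 + 2*X_2 - 3  [with X_1=1, X_2=6]  = 6
X_5 = X_1 + X_4 + 2*X_3  [with X_1=1, X_4=5, X_3=6]  = 18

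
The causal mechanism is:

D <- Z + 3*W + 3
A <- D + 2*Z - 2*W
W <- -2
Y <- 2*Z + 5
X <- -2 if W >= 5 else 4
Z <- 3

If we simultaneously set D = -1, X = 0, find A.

9

The joint intervention fixes D = -1, X = 0, removing each variable's own equation.
A = D + 2*Z - 2*W  [with D=-1, Z=3, W=-2]  = 9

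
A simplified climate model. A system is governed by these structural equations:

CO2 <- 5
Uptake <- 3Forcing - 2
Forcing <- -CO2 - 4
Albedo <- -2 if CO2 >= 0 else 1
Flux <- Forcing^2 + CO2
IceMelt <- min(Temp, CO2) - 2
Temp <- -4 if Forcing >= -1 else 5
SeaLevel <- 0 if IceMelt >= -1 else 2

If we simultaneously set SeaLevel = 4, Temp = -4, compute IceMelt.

-6

Under do(SeaLevel = 4, Temp = -4), each intervened variable's structural equation is replaced by its fixed value.
IceMelt = min(Temp, CO2) - 2  [with Temp=-4, CO2=5]  = -6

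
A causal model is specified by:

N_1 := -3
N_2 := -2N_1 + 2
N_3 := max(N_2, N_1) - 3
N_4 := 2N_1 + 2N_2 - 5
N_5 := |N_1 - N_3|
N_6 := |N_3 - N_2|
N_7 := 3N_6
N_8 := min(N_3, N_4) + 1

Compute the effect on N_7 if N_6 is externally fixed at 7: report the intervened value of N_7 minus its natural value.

Intervening sets N_6 = 7 and removes its equation (N_6 := |N_3 - N_2|).
N_7 = 3N_6  [with N_6=7]  = 21
Without intervention: N_2 = -2N_1 + 2  [with N_1=-3]  = 8; N_3 = max(N_2, N_1) - 3  [with N_2=8, N_1=-3]  = 5; N_6 = |N_3 - N_2|  [with N_3=5, N_2=8]  = 3; N_7 = 3N_6  [with N_6=3]  = 9.
Change = 21 − 9 = 12.

12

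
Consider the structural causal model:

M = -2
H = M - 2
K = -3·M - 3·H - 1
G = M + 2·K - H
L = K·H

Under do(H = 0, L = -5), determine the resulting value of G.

The joint intervention fixes H = 0, L = -5, removing each variable's own equation.
K = -3·M - 3·H - 1  [with M=-2, H=0]  = 5
G = M + 2·K - H  [with M=-2, K=5, H=0]  = 8

8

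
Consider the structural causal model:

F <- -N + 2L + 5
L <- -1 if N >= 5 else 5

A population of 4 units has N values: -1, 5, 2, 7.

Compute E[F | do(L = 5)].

Every unit gets L=5 under the intervention. F values become 16, 10, 13, 8; E[F|do(L=5)] = 11.75.

11.75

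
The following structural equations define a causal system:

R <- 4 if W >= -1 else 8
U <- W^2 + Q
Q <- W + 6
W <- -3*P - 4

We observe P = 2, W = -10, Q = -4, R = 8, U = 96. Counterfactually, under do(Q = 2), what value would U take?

102

do(Q=2) replaces the equation Q <- W + 6 with the constant Q = 2.
W = -3*P - 4  [with P=2]  = -10
U = W^2 + Q  [with W=-10, Q=2]  = 102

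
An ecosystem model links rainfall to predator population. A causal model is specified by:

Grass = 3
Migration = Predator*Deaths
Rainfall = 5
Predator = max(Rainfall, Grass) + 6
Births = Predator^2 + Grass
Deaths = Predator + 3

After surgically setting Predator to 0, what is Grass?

Under do(Predator=0), the mechanism Predator = max(Rainfall, Grass) + 6 is discarded; Predator is fixed at 0.
Since Grass is not a descendant of the intervened variable, it is unaffected.

3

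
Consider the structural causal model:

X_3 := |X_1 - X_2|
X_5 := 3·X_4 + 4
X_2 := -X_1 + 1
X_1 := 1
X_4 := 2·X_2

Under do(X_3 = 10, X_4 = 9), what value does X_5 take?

Setting X_3 = 10, X_4 = 9 by intervention discards those variables' equations.
X_5 = 3·X_4 + 4  [with X_4=9]  = 31

31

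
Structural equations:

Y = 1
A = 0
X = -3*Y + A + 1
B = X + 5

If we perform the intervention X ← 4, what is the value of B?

9

The intervention breaks the incoming arrows to X: X = -3*Y + A + 1 no longer applies, and X = 4.
B = X + 5  [with X=4]  = 9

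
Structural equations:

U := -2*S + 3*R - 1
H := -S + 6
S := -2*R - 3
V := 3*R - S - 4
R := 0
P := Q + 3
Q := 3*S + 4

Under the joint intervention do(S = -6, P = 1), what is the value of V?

The joint intervention fixes S = -6, P = 1, removing each variable's own equation.
V = 3*R - S - 4  [with R=0, S=-6]  = 2

2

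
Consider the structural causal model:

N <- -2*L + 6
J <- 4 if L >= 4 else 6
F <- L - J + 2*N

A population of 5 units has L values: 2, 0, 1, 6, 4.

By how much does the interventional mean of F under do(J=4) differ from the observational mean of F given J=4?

7.2

Every unit gets J=4 under the intervention. F values become 2, 8, 5, -10, -4; E[F|do(J=4)] = 0.2.
Conditioning on J=4 selects the 2 unit(s) with L ∈ {6, 4}. Their F values: -10, -4. Mean = -7.
Difference = 0.2 − (-7) = 7.2.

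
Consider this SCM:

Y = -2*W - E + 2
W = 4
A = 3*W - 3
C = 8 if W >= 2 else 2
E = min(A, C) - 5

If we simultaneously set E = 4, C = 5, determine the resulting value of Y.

-10

The joint intervention fixes E = 4, C = 5, removing each variable's own equation.
Y = -2*W - E + 2  [with W=4, E=4]  = -10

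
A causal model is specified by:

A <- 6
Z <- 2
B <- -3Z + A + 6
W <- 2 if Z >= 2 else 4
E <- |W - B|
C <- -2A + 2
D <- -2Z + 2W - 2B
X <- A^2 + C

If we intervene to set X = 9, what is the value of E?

do(X=9) replaces the equation X <- A^2 + C with the constant X = 9.
E is not downstream of the intervention, so its value is determined by the original equations.
B = -3Z + A + 6  [with Z=2, A=6]  = 6
W = 2 if Z >= 2 else 4  [with Z=2]  = 2
E = |W - B|  [with W=2, B=6]  = 4

4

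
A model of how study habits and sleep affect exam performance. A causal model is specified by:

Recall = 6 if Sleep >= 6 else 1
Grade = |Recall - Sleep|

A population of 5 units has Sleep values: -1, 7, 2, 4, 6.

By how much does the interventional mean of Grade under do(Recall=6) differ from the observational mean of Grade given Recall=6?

Every unit gets Recall=6 under the intervention. Grade values become 7, 1, 4, 2, 0; E[Grade|do(Recall=6)] = 2.8.
Conditioning on Recall=6 selects the 2 unit(s) with Sleep ∈ {7, 6}. Their Grade values: 1, 0. Mean = 0.5.
Difference = 2.8 − 0.5 = 2.3.

2.3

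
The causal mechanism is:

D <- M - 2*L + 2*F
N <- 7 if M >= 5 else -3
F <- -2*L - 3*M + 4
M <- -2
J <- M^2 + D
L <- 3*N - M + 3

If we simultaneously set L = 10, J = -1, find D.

-42

The joint intervention fixes L = 10, J = -1, removing each variable's own equation.
F = -2*L - 3*M + 4  [with L=10, M=-2]  = -10
D = M - 2*L + 2*F  [with M=-2, L=10, F=-10]  = -42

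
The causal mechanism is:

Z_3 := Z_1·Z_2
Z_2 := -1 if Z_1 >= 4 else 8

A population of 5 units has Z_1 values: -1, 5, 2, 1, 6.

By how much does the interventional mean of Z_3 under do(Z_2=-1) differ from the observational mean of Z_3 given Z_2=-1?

do(Z_2=-1) breaks Z_2's dependence on Z_1. With Z_2=-1 fixed, Z_3 across the units is 1, -5, -2, -1, -6, mean -2.6.
Observing Z_2=-1 restricts to units where Z_2's equation naturally yields -1: Z_1 ∈ {5, 6}. In that subpopulation Z_3 = -5, -6, mean -5.5.
Difference = -2.6 − (-5.5) = 2.9.

2.9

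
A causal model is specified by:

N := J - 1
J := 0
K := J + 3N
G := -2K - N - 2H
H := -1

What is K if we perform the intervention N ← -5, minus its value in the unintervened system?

The intervention breaks the incoming arrows to N: N := J - 1 no longer applies, and N = -5.
K = J + 3N  [with J=0, N=-5]  = -15
Without intervention: N = J - 1  [with J=0]  = -1; K = J + 3N  [with J=0, N=-1]  = -3.
Change = -15 − (-3) = -12.

-12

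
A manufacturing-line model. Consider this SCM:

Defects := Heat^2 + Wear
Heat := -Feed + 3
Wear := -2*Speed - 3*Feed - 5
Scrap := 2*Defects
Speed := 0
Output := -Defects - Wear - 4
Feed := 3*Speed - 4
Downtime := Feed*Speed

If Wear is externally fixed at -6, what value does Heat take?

Under do(Wear=-6), the mechanism Wear := -2*Speed - 3*Feed - 5 is discarded; Wear is fixed at -6.
Since Heat is not a descendant of the intervened variable, it is unaffected.
Feed = 3*Speed - 4  [with Speed=0]  = -4
Heat = -Feed + 3  [with Feed=-4]  = 7

7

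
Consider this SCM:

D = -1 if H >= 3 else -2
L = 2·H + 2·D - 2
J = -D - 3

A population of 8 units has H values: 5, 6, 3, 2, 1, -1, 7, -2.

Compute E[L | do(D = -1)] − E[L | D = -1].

Every unit gets D=-1 under the intervention. L values become 6, 8, 2, 0, -2, -6, 10, -8; E[L|do(D=-1)] = 1.25.
Conditioning on D=-1 selects the 4 unit(s) with H ∈ {5, 6, 3, 7}. Their L values: 6, 8, 2, 10. Mean = 6.5.
Difference = 1.25 − 6.5 = -5.25.

-5.25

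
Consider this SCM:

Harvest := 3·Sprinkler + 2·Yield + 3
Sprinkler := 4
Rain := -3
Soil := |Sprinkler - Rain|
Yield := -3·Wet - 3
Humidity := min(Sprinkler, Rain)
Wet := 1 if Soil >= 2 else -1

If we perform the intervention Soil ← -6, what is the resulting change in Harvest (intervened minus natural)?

The intervention breaks the incoming arrows to Soil: Soil := |Sprinkler - Rain| no longer applies, and Soil = -6.
Wet = 1 if Soil >= 2 else -1  [with Soil=-6]  = -1
Yield = -3·Wet - 3  [with Wet=-1]  = 0
Harvest = 3·Sprinkler + 2·Yield + 3  [with Sprinkler=4, Yield=0]  = 15
Without intervention: Soil = |Sprinkler - Rain|  [with Sprinkler=4, Rain=-3]  = 7; Wet = 1 if Soil >= 2 else -1  [with Soil=7]  = 1; Yield = -3·Wet - 3  [with Wet=1]  = -6; Harvest = 3·Sprinkler + 2·Yield + 3  [with Sprinkler=4, Yield=-6]  = 3.
Change = 15 − 3 = 12.

12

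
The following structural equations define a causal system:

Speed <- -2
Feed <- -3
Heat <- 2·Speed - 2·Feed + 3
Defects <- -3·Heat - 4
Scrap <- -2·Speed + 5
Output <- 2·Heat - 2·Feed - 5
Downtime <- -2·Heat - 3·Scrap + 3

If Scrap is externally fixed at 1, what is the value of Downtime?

-10

Under do(Scrap=1), the mechanism Scrap <- -2·Speed + 5 is discarded; Scrap is fixed at 1.
Heat = 2·Speed - 2·Feed + 3  [with Speed=-2, Feed=-3]  = 5
Downtime = -2·Heat - 3·Scrap + 3  [with Heat=5, Scrap=1]  = -10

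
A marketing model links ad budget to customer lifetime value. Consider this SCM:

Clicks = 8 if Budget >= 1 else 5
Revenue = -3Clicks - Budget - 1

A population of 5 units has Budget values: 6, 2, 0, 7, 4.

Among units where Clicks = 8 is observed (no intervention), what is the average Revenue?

Conditioning on Clicks=8 selects the 4 unit(s) with Budget ∈ {6, 2, 7, 4}. Their Revenue values: -31, -27, -32, -29. Mean = -29.75.

-29.75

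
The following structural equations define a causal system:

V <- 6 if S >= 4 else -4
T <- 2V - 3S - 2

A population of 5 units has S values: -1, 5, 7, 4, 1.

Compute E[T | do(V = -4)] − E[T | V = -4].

-9.6

Under do(V=-4), V's equation is replaced by V=-4 for every unit. Per-unit T: -7, -25, -31, -22, -13. Mean = -19.6.
Observing V=-4 restricts to units where V's equation naturally yields -4: S ∈ {-1, 1}. In that subpopulation T = -7, -13, mean -10.
Difference = -19.6 − (-10) = -9.6.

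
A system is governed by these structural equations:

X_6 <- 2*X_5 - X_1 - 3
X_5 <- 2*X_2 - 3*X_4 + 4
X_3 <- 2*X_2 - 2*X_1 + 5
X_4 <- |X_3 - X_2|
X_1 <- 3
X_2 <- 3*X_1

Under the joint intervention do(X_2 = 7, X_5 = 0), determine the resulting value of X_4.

The joint intervention fixes X_2 = 7, X_5 = 0, removing each variable's own equation.
X_3 = 2*X_2 - 2*X_1 + 5  [with X_2=7, X_1=3]  = 13
X_4 = |X_3 - X_2|  [with X_3=13, X_2=7]  = 6

6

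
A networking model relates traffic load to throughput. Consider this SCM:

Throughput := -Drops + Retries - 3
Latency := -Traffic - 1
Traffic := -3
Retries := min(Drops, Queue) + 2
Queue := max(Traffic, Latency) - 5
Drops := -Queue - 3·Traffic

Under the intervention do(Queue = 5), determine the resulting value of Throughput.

The intervention breaks the incoming arrows to Queue: Queue := max(Traffic, Latency) - 5 no longer applies, and Queue = 5.
Drops = -Queue - 3·Traffic  [with Queue=5, Traffic=-3]  = 4
Retries = min(Drops, Queue) + 2  [with Drops=4, Queue=5]  = 6
Throughput = -Drops + Retries - 3  [with Drops=4, Retries=6]  = -1

-1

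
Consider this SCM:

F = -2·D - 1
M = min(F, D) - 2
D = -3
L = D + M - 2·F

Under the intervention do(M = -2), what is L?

-15

The intervention breaks the incoming arrows to M: M = min(F, D) - 2 no longer applies, and M = -2.
F = -2·D - 1  [with D=-3]  = 5
L = D + M - 2·F  [with D=-3, M=-2, F=5]  = -15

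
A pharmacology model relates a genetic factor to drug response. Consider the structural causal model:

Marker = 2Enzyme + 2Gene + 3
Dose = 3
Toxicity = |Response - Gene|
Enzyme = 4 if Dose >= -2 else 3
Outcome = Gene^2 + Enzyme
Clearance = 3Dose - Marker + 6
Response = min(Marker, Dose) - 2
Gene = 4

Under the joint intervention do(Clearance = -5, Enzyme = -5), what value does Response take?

Under do(Clearance = -5, Enzyme = -5), each intervened variable's structural equation is replaced by its fixed value.
Marker = 2Enzyme + 2Gene + 3  [with Enzyme=-5, Gene=4]  = 1
Response = min(Marker, Dose) - 2  [with Marker=1, Dose=3]  = -1

-1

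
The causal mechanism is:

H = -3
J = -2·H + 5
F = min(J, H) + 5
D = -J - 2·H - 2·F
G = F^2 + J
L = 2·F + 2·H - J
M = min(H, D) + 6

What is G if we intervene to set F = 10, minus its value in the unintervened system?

96

do(F=10) replaces the equation F = min(J, H) + 5 with the constant F = 10.
J = -2·H + 5  [with H=-3]  = 11
G = F^2 + J  [with F=10, J=11]  = 111
Without intervention: J = -2·H + 5  [with H=-3]  = 11; F = min(J, H) + 5  [with J=11, H=-3]  = 2; G = F^2 + J  [with F=2, J=11]  = 15.
Change = 111 − 15 = 96.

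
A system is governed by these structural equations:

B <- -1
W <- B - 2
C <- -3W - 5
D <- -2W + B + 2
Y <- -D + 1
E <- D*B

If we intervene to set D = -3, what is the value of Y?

4

Intervening sets D = -3 and removes its equation (D <- -2W + B + 2).
Y = -D + 1  [with D=-3]  = 4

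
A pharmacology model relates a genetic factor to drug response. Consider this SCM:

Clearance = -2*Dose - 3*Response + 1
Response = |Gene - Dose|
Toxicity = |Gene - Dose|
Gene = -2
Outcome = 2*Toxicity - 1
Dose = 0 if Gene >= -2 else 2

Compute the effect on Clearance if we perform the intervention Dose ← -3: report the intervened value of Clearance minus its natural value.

9

do(Dose=-3) replaces the equation Dose = 0 if Gene >= -2 else 2 with the constant Dose = -3.
Response = |Gene - Dose|  [with Gene=-2, Dose=-3]  = 1
Clearance = -2*Dose - 3*Response + 1  [with Dose=-3, Response=1]  = 4
Without intervention: Dose = 0 if Gene >= -2 else 2  [with Gene=-2]  = 0; Response = |Gene - Dose|  [with Gene=-2, Dose=0]  = 2; Clearance = -2*Dose - 3*Response + 1  [with Dose=0, Response=2]  = -5.
Change = 4 − (-5) = 9.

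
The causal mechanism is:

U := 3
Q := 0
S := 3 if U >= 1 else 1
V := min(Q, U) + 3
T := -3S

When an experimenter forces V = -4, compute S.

3

Under do(V=-4), the mechanism V := min(Q, U) + 3 is discarded; V is fixed at -4.
Since S is not a descendant of the intervened variable, it is unaffected.
S = 3 if U >= 1 else 1  [with U=3]  = 3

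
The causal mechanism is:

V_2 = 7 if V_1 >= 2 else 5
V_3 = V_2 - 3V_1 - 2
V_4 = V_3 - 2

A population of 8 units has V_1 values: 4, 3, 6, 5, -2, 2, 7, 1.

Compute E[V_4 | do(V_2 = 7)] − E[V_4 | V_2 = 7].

do(V_2=7) breaks V_2's dependence on V_1. With V_2=7 fixed, V_4 across the units is -9, -6, -15, -12, 9, -3, -18, 0, mean -6.75.
Conditioning on V_2=7 selects the 6 unit(s) with V_1 ∈ {4, 3, 6, 5, 2, 7}. Their V_4 values: -9, -6, -15, -12, -3, -18. Mean = -10.5.
Difference = -6.75 − (-10.5) = 3.75.

3.75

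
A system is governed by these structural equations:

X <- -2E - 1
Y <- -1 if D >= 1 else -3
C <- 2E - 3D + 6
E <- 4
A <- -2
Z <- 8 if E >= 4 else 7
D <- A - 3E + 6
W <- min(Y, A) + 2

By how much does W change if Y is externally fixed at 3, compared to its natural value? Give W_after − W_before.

1

Under do(Y=3), the mechanism Y <- -1 if D >= 1 else -3 is discarded; Y is fixed at 3.
W = min(Y, A) + 2  [with Y=3, A=-2]  = 0
Without intervention: D = A - 3E + 6  [with A=-2, E=4]  = -8; Y = -1 if D >= 1 else -3  [with D=-8]  = -3; W = min(Y, A) + 2  [with Y=-3, A=-2]  = -1.
Change = 0 − (-1) = 1.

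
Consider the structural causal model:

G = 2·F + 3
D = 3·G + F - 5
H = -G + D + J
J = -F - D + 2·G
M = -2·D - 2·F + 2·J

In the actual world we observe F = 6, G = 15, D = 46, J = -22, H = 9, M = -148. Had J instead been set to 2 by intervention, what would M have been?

-100

Under do(J=2), the mechanism J = -F - D + 2·G is discarded; J is fixed at 2.
G = 2·F + 3  [with F=6]  = 15
D = 3·G + F - 5  [with G=15, F=6]  = 46
M = -2·D - 2·F + 2·J  [with D=46, F=6, J=2]  = -100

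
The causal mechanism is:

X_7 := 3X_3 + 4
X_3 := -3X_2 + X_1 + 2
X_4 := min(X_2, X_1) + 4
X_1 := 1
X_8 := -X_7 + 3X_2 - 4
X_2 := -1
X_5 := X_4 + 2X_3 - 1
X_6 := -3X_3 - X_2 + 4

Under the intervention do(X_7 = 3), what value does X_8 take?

do(X_7=3) replaces the equation X_7 := 3X_3 + 4 with the constant X_7 = 3.
X_8 = -X_7 + 3X_2 - 4  [with X_7=3, X_2=-1]  = -10

-10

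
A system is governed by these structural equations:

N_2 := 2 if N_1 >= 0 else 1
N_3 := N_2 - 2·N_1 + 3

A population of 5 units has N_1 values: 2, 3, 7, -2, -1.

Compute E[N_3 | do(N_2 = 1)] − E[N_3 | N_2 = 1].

-6.6

Every unit gets N_2=1 under the intervention. N_3 values become 0, -2, -10, 8, 6; E[N_3|do(N_2=1)] = 0.4.
Observing N_2=1 restricts to units where N_2's equation naturally yields 1: N_1 ∈ {-2, -1}. In that subpopulation N_3 = 8, 6, mean 7.
Difference = 0.4 − 7 = -6.6.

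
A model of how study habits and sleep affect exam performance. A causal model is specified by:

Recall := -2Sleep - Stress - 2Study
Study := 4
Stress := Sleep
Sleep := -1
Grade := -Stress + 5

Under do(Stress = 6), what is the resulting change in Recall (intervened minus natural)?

The intervention breaks the incoming arrows to Stress: Stress := Sleep no longer applies, and Stress = 6.
Recall = -2Sleep - Stress - 2Study  [with Sleep=-1, Stress=6, Study=4]  = -12
Without intervention: Stress = Sleep  [with Sleep=-1]  = -1; Recall = -2Sleep - Stress - 2Study  [with Sleep=-1, Stress=-1, Study=4]  = -5.
Change = -12 − (-5) = -7.

-7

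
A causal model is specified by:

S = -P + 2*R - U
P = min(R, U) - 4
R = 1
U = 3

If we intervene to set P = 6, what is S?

-7

The intervention breaks the incoming arrows to P: P = min(R, U) - 4 no longer applies, and P = 6.
S = -P + 2*R - U  [with P=6, R=1, U=3]  = -7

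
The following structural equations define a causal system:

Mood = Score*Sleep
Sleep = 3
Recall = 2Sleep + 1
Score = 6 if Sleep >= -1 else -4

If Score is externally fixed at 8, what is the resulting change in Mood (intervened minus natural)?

6

The intervention breaks the incoming arrows to Score: Score = 6 if Sleep >= -1 else -4 no longer applies, and Score = 8.
Mood = Score*Sleep  [with Score=8, Sleep=3]  = 24
Without intervention: Score = 6 if Sleep >= -1 else -4  [with Sleep=3]  = 6; Mood = Score*Sleep  [with Score=6, Sleep=3]  = 18.
Change = 24 − 18 = 6.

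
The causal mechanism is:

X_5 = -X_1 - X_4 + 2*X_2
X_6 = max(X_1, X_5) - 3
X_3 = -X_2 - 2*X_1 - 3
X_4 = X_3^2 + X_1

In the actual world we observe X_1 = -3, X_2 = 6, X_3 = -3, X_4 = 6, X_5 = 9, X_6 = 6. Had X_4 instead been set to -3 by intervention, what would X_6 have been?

Under do(X_4=-3), the mechanism X_4 = X_3^2 + X_1 is discarded; X_4 is fixed at -3.
X_5 = -X_1 - X_4 + 2*X_2  [with X_1=-3, X_4=-3, X_2=6]  = 18
X_6 = max(X_1, X_5) - 3  [with X_1=-3, X_5=18]  = 15

15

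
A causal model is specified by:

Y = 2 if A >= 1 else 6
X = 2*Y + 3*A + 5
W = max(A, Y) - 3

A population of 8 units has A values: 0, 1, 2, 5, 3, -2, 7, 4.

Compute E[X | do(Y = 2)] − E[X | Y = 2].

-3.5

do(Y=2) breaks Y's dependence on A. With Y=2 fixed, X across the units is 9, 12, 15, 24, 18, 3, 30, 21, mean 16.5.
E[X|Y=2] averages over only the 6 units with Y=2 (A = 1, 2, 5, 3, 7, 4): X = 12, 15, 24, 18, 30, 21, mean 20.
Difference = 16.5 − 20 = -3.5.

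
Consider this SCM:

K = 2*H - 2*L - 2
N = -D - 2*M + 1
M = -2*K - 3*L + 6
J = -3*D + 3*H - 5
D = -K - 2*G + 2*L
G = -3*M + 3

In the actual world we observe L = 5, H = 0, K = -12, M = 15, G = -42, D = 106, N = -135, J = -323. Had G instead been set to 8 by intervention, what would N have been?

Under do(G=8), the mechanism G = -3*M + 3 is discarded; G is fixed at 8.
K = 2*H - 2*L - 2  [with H=0, L=5]  = -12
M = -2*K - 3*L + 6  [with K=-12, L=5]  = 15
D = -K - 2*G + 2*L  [with K=-12, G=8, L=5]  = 6
N = -D - 2*M + 1  [with D=6, M=15]  = -35

-35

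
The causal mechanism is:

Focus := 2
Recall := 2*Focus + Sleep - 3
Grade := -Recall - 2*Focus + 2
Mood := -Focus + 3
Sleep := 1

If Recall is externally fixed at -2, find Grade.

Intervening sets Recall = -2 and removes its equation (Recall := 2*Focus + Sleep - 3).
Grade = -Recall - 2*Focus + 2  [with Recall=-2, Focus=2]  = 0

0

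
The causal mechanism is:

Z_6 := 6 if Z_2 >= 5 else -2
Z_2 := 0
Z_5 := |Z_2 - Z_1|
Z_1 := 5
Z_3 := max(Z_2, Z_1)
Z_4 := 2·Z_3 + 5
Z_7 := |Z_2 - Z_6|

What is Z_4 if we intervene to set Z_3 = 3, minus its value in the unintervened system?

-4

The intervention breaks the incoming arrows to Z_3: Z_3 := max(Z_2, Z_1) no longer applies, and Z_3 = 3.
Z_4 = 2·Z_3 + 5  [with Z_3=3]  = 11
Without intervention: Z_3 = max(Z_2, Z_1)  [with Z_2=0, Z_1=5]  = 5; Z_4 = 2·Z_3 + 5  [with Z_3=5]  = 15.
Change = 11 − 15 = -4.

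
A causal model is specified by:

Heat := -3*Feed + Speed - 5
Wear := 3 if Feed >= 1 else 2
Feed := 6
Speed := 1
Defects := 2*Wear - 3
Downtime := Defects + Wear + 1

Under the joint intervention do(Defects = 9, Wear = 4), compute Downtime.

14

Setting Defects = 9, Wear = 4 by intervention discards those variables' equations.
Downtime = Defects + Wear + 1  [with Defects=9, Wear=4]  = 14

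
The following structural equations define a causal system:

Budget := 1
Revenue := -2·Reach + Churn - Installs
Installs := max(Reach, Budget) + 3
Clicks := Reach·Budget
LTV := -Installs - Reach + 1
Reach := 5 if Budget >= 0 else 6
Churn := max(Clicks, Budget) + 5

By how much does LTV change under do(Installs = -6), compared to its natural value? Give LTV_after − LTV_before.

The intervention breaks the incoming arrows to Installs: Installs := max(Reach, Budget) + 3 no longer applies, and Installs = -6.
Reach = 5 if Budget >= 0 else 6  [with Budget=1]  = 5
LTV = -Installs - Reach + 1  [with Installs=-6, Reach=5]  = 2
Without intervention: Reach = 5 if Budget >= 0 else 6  [with Budget=1]  = 5; Installs = max(Reach, Budget) + 3  [with Reach=5, Budget=1]  = 8; LTV = -Installs - Reach + 1  [with Installs=8, Reach=5]  = -12.
Change = 2 − (-12) = 14.

14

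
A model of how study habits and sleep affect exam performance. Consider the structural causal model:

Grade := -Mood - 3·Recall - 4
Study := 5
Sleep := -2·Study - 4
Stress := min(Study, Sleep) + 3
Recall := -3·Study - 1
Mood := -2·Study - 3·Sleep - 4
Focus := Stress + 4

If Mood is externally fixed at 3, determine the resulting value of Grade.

41

Under do(Mood=3), the mechanism Mood := -2·Study - 3·Sleep - 4 is discarded; Mood is fixed at 3.
Recall = -3·Study - 1  [with Study=5]  = -16
Grade = -Mood - 3·Recall - 4  [with Mood=3, Recall=-16]  = 41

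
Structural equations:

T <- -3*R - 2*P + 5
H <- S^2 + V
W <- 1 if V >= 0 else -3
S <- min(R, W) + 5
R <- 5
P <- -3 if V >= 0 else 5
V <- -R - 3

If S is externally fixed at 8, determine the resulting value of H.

Intervening sets S = 8 and removes its equation (S <- min(R, W) + 5).
V = -R - 3  [with R=5]  = -8
H = S^2 + V  [with S=8, V=-8]  = 56

56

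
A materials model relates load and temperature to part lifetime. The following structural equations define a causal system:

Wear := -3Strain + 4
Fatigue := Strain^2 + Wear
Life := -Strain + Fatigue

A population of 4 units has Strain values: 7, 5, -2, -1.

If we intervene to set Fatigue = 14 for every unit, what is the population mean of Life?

Every unit gets Fatigue=14 under the intervention. Life values become 7, 9, 16, 15; E[Life|do(Fatigue=14)] = 11.75.

11.75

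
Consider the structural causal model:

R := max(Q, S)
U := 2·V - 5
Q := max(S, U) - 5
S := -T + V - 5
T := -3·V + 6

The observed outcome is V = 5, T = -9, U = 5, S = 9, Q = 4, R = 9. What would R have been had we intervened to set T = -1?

Under do(T=-1), the mechanism T := -3·V + 6 is discarded; T is fixed at -1.
U = 2·V - 5  [with V=5]  = 5
S = -T + V - 5  [with T=-1, V=5]  = 1
Q = max(S, U) - 5  [with S=1, U=5]  = 0
R = max(Q, S)  [with Q=0, S=1]  = 1

1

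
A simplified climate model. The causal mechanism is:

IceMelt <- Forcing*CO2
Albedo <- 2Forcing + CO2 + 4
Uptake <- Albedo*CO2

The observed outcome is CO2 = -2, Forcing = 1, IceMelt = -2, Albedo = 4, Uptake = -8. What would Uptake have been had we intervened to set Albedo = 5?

-10

Intervening sets Albedo = 5 and removes its equation (Albedo <- 2Forcing + CO2 + 4).
Uptake = Albedo*CO2  [with Albedo=5, CO2=-2]  = -10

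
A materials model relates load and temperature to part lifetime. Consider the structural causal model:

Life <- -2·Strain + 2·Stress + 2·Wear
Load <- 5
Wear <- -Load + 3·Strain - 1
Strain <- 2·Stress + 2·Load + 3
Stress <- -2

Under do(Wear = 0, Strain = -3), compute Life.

2

The joint intervention fixes Wear = 0, Strain = -3, removing each variable's own equation.
Life = -2·Strain + 2·Stress + 2·Wear  [with Strain=-3, Stress=-2, Wear=0]  = 2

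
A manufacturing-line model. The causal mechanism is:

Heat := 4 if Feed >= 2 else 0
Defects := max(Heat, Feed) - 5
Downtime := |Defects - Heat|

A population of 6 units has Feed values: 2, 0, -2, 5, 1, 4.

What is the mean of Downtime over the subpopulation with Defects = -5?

5

E[Downtime|Defects=-5] averages over only the 2 units with Defects=-5 (Feed = 0, -2): Downtime = 5, 5, mean 5.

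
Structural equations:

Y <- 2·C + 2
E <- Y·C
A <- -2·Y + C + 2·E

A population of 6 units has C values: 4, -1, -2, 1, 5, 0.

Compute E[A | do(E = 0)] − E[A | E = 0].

Under do(E=0), E's equation is replaced by E=0 for every unit. Per-unit A: -16, -1, 2, -7, -19, -4. Mean = -7.5.
E[A|E=0] averages over only the 2 units with E=0 (C = -1, 0): A = -1, -4, mean -2.5.
Difference = -7.5 − (-2.5) = -5.

-5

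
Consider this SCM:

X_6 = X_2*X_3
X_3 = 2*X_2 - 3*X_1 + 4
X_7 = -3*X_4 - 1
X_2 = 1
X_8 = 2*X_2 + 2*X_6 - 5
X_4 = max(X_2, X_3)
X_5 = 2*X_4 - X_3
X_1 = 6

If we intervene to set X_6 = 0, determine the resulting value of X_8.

Intervening sets X_6 = 0 and removes its equation (X_6 = X_2*X_3).
X_8 = 2*X_2 + 2*X_6 - 5  [with X_2=1, X_6=0]  = -3

-3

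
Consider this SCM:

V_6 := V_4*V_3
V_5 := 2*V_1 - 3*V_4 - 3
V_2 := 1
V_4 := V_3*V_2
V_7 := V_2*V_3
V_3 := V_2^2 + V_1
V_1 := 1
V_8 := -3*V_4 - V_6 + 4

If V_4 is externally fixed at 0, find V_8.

4

do(V_4=0) replaces the equation V_4 := V_3*V_2 with the constant V_4 = 0.
V_3 = V_2^2 + V_1  [with V_2=1, V_1=1]  = 2
V_6 = V_4*V_3  [with V_4=0, V_3=2]  = 0
V_8 = -3*V_4 - V_6 + 4  [with V_4=0, V_6=0]  = 4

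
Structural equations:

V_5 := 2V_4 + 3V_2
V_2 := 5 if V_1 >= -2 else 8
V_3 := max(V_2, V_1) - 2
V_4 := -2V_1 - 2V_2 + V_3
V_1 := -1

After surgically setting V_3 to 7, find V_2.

Under do(V_3=7), the mechanism V_3 := max(V_2, V_1) - 2 is discarded; V_3 is fixed at 7.
Since V_2 is not a descendant of the intervened variable, it is unaffected.
V_2 = 5 if V_1 >= -2 else 8  [with V_1=-1]  = 5

5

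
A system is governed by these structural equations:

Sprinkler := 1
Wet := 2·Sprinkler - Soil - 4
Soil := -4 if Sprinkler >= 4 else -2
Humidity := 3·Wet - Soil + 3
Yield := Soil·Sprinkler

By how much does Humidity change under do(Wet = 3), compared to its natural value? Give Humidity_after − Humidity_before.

9

The intervention breaks the incoming arrows to Wet: Wet := 2·Sprinkler - Soil - 4 no longer applies, and Wet = 3.
Soil = -4 if Sprinkler >= 4 else -2  [with Sprinkler=1]  = -2
Humidity = 3·Wet - Soil + 3  [with Wet=3, Soil=-2]  = 14
Without intervention: Soil = -4 if Sprinkler >= 4 else -2  [with Sprinkler=1]  = -2; Wet = 2·Sprinkler - Soil - 4  [with Sprinkler=1, Soil=-2]  = 0; Humidity = 3·Wet - Soil + 3  [with Wet=0, Soil=-2]  = 5.
Change = 14 − 5 = 9.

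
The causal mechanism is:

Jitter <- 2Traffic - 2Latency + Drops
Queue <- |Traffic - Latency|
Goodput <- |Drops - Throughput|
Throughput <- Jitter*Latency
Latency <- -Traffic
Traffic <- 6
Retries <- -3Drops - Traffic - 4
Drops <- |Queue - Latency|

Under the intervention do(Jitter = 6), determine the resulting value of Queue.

12

do(Jitter=6) replaces the equation Jitter <- 2Traffic - 2Latency + Drops with the constant Jitter = 6.
Queue is not downstream of the intervention, so its value is determined by the original equations.
Latency = -Traffic  [with Traffic=6]  = -6
Queue = |Traffic - Latency|  [with Traffic=6, Latency=-6]  = 12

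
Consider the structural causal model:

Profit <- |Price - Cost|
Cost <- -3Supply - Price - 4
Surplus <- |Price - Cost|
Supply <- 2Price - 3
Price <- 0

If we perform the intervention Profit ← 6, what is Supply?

-3

The intervention breaks the incoming arrows to Profit: Profit <- |Price - Cost| no longer applies, and Profit = 6.
Since Supply is not a descendant of the intervened variable, it is unaffected.
Supply = 2Price - 3  [with Price=0]  = -3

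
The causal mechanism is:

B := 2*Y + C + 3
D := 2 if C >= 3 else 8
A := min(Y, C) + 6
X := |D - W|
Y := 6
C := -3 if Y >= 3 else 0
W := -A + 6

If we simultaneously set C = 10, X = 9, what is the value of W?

-6

Setting C = 10, X = 9 by intervention discards those variables' equations.
A = min(Y, C) + 6  [with Y=6, C=10]  = 12
W = -A + 6  [with A=12]  = -6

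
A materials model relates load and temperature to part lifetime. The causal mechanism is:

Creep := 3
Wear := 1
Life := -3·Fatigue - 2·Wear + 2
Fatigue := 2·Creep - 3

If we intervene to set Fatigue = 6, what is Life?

The intervention breaks the incoming arrows to Fatigue: Fatigue := 2·Creep - 3 no longer applies, and Fatigue = 6.
Life = -3·Fatigue - 2·Wear + 2  [with Fatigue=6, Wear=1]  = -18

-18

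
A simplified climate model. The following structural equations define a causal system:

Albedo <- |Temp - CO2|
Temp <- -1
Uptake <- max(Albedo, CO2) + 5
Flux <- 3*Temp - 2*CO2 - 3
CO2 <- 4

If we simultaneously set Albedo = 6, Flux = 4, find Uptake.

Setting Albedo = 6, Flux = 4 by intervention discards those variables' equations.
Uptake = max(Albedo, CO2) + 5  [with Albedo=6, CO2=4]  = 11

11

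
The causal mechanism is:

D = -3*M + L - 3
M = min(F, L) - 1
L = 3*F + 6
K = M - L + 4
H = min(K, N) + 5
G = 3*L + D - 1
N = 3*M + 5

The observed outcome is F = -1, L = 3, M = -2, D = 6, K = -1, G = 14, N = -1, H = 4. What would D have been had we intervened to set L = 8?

11

Under do(L=8), the mechanism L = 3*F + 6 is discarded; L is fixed at 8.
M = min(F, L) - 1  [with F=-1, L=8]  = -2
D = -3*M + L - 3  [with M=-2, L=8]  = 11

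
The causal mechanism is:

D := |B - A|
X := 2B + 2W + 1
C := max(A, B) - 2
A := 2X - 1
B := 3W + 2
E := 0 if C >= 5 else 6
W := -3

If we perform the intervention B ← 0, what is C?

-2

do(B=0) replaces the equation B := 3W + 2 with the constant B = 0.
X = 2B + 2W + 1  [with B=0, W=-3]  = -5
A = 2X - 1  [with X=-5]  = -11
C = max(A, B) - 2  [with A=-11, B=0]  = -2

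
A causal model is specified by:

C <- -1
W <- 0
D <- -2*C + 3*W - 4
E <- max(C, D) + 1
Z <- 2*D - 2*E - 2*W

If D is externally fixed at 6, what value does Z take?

-2

do(D=6) replaces the equation D <- -2*C + 3*W - 4 with the constant D = 6.
E = max(C, D) + 1  [with C=-1, D=6]  = 7
Z = 2*D - 2*E - 2*W  [with D=6, E=7, W=0]  = -2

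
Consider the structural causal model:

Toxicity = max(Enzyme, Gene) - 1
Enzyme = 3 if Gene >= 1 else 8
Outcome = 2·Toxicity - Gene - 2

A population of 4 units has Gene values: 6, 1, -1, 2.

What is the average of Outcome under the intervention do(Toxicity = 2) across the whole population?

do(Toxicity=2) breaks Toxicity's dependence on Gene. With Toxicity=2 fixed, Outcome across the units is -4, 1, 3, 0, mean 0.

0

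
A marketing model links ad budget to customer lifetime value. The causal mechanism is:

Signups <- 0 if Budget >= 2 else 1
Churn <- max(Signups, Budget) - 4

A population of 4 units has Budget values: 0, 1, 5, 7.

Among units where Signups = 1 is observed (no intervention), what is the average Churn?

Conditioning on Signups=1 selects the 2 unit(s) with Budget ∈ {0, 1}. Their Churn values: -3, -3. Mean = -3.

-3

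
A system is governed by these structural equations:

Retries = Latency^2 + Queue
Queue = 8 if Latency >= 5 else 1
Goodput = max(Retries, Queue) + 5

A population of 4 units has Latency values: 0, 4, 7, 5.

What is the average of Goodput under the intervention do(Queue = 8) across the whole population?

35.5

do(Queue=8) breaks Queue's dependence on Latency. With Queue=8 fixed, Goodput across the units is 13, 29, 62, 38, mean 35.5.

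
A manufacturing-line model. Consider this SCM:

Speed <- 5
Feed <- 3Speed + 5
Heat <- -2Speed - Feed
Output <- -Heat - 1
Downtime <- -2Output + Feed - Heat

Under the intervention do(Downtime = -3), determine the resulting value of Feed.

Under do(Downtime=-3), the mechanism Downtime <- -2Output + Feed - Heat is discarded; Downtime is fixed at -3.
No directed path runs from Downtime to Feed, so Feed keeps its natural value.
Feed = 3Speed + 5  [with Speed=5]  = 20

20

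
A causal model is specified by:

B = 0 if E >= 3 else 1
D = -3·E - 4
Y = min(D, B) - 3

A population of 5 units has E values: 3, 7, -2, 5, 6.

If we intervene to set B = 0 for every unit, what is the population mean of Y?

The intervention sets B=0 in all 5 units regardless of E. Recomputing Y per unit gives -16, -28, -3, -22, -25; average -18.8.

-18.8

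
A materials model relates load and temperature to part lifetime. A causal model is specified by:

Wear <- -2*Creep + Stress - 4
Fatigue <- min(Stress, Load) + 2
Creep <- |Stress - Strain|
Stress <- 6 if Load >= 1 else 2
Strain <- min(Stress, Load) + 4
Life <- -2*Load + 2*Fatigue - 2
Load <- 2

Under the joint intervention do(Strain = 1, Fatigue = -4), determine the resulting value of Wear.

-8

The joint intervention fixes Strain = 1, Fatigue = -4, removing each variable's own equation.
Stress = 6 if Load >= 1 else 2  [with Load=2]  = 6
Creep = |Stress - Strain|  [with Stress=6, Strain=1]  = 5
Wear = -2*Creep + Stress - 4  [with Creep=5, Stress=6]  = -8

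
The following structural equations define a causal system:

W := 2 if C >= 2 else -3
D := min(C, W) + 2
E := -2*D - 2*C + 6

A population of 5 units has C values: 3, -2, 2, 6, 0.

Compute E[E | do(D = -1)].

4.4

Under do(D=-1), D's equation is replaced by D=-1 for every unit. Per-unit E: 2, 12, 4, -4, 8. Mean = 4.4.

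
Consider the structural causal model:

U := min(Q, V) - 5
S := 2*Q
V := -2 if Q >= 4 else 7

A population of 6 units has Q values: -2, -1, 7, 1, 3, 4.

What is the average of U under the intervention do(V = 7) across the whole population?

-3

The intervention sets V=7 in all 6 units regardless of Q. Recomputing U per unit gives -7, -6, 2, -4, -2, -1; average -3.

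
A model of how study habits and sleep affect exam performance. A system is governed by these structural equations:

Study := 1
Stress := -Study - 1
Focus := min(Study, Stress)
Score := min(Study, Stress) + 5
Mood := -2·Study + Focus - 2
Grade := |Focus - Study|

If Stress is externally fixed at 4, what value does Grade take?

Under do(Stress=4), the mechanism Stress := -Study - 1 is discarded; Stress is fixed at 4.
Focus = min(Study, Stress)  [with Study=1, Stress=4]  = 1
Grade = |Focus - Study|  [with Focus=1, Study=1]  = 0

0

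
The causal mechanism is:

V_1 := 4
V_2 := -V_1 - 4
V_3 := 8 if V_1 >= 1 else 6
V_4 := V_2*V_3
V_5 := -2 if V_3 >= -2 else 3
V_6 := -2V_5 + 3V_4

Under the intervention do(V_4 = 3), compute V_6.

13

Under do(V_4=3), the mechanism V_4 := V_2*V_3 is discarded; V_4 is fixed at 3.
V_3 = 8 if V_1 >= 1 else 6  [with V_1=4]  = 8
V_5 = -2 if V_3 >= -2 else 3  [with V_3=8]  = -2
V_6 = -2V_5 + 3V_4  [with V_5=-2, V_4=3]  = 13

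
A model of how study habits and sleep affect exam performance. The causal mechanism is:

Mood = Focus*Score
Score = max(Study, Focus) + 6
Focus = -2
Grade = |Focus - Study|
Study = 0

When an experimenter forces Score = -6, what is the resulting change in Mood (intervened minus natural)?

24

The intervention breaks the incoming arrows to Score: Score = max(Study, Focus) + 6 no longer applies, and Score = -6.
Mood = Focus*Score  [with Focus=-2, Score=-6]  = 12
Without intervention: Score = max(Study, Focus) + 6  [with Study=0, Focus=-2]  = 6; Mood = Focus*Score  [with Focus=-2, Score=6]  = -12.
Change = 12 − (-12) = 24.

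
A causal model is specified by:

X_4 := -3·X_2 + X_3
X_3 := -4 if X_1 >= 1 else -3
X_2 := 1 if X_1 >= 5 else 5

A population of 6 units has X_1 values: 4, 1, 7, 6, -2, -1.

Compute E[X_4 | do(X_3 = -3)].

-14

do(X_3=-3) breaks X_3's dependence on X_1. With X_3=-3 fixed, X_4 across the units is -18, -18, -6, -6, -18, -18, mean -14.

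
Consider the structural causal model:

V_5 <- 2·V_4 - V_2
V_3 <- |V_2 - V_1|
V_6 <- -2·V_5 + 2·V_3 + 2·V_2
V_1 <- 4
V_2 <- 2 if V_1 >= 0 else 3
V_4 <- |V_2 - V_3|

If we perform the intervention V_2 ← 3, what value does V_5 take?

1

do(V_2=3) replaces the equation V_2 <- 2 if V_1 >= 0 else 3 with the constant V_2 = 3.
V_3 = |V_2 - V_1|  [with V_2=3, V_1=4]  = 1
V_4 = |V_2 - V_3|  [with V_2=3, V_3=1]  = 2
V_5 = 2·V_4 - V_2  [with V_4=2, V_2=3]  = 1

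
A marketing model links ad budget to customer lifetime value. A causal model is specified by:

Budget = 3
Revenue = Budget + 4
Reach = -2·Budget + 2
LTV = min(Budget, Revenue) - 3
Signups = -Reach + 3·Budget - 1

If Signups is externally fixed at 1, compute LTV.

do(Signups=1) replaces the equation Signups = -Reach + 3·Budget - 1 with the constant Signups = 1.
LTV is not downstream of the intervention, so its value is determined by the original equations.
Revenue = Budget + 4  [with Budget=3]  = 7
LTV = min(Budget, Revenue) - 3  [with Budget=3, Revenue=7]  = 0

0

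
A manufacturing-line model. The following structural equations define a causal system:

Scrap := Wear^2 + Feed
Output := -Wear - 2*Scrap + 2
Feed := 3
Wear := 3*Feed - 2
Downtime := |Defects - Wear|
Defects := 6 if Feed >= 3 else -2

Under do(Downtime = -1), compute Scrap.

52

do(Downtime=-1) replaces the equation Downtime := |Defects - Wear| with the constant Downtime = -1.
No directed path runs from Downtime to Scrap, so Scrap keeps its natural value.
Wear = 3*Feed - 2  [with Feed=3]  = 7
Scrap = Wear^2 + Feed  [with Wear=7, Feed=3]  = 52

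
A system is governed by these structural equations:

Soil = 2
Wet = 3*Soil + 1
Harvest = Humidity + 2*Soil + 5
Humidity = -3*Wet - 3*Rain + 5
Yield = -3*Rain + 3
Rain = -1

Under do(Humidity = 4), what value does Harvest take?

Under do(Humidity=4), the mechanism Humidity = -3*Wet - 3*Rain + 5 is discarded; Humidity is fixed at 4.
Harvest = Humidity + 2*Soil + 5  [with Humidity=4, Soil=2]  = 13

13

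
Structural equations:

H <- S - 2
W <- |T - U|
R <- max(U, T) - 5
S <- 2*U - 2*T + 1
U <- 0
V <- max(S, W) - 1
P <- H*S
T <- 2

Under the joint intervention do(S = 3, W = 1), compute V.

2

Setting S = 3, W = 1 by intervention discards those variables' equations.
V = max(S, W) - 1  [with S=3, W=1]  = 2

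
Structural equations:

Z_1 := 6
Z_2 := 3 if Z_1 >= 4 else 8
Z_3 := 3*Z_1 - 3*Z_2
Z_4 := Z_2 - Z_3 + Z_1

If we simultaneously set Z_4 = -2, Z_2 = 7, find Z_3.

-3

Setting Z_4 = -2, Z_2 = 7 by intervention discards those variables' equations.
Z_3 = 3*Z_1 - 3*Z_2  [with Z_1=6, Z_2=7]  = -3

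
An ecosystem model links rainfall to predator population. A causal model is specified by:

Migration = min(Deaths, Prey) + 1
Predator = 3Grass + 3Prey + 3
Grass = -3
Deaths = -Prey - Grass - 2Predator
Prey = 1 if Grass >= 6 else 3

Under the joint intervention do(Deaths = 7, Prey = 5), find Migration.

The joint intervention fixes Deaths = 7, Prey = 5, removing each variable's own equation.
Migration = min(Deaths, Prey) + 1  [with Deaths=7, Prey=5]  = 6

6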